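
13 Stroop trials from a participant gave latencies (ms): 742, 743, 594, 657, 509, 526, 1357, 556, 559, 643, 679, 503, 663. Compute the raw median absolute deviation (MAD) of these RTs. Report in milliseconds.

Sorted: 503, 509, 526, 556, 559, 594, 643, 657, 663, 679, 742, 743, 1357 → median = 643
|x − 643|: 99, 100, 49, 14, 134, 117, 714, 87, 84, 0, 36, 140, 20
Sorted deviations: 0, 14, 20, 36, 49, 84, 87, 99, 100, 117, 134, 140, 714 → MAD = 87

87 ms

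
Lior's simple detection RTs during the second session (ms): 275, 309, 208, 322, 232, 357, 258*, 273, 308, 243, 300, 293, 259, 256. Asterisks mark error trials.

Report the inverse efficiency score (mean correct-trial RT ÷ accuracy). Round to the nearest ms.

301 ms

Correct trials (n=13): 275, 309, 208, 322, 232, 357, 273, 308, 243, 300, 293, 259, 256
Mean correct RT = 3635/13 = 279.6154 ms
Proportion correct = 13/14
IES = 279.6154 / (13/14) = 301.124 ms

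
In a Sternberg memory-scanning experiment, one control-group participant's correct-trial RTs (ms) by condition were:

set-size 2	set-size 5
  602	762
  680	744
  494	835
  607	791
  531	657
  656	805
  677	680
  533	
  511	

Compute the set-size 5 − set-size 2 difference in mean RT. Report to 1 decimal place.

M(set-size 2) = 5291/9 = 587.889
M(set-size 5) = 5274/7 = 753.429
Difference = 753.429 − 587.889 = 165.540 ms

165.5 ms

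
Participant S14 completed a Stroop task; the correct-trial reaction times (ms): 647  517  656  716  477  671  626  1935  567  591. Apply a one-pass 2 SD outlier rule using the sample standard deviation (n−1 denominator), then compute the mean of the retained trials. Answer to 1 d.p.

607.6 ms

n = 10, ΣRT = 7403, M = 740.300
Σ(x−M)² = 1633090.10; s = √(1633090.10/9) = 425.975
Cutoffs: 740.300 ± 2·425.975 → [-111.6, 1592.2]
Outside: 1935 → excluded.
Retained (n=9): Σ = 5468, mean = 5468/9 = 607.556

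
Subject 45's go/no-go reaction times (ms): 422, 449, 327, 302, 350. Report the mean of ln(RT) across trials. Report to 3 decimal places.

ln(RT): 6.0450, 6.1070, 5.7900, 5.7104, 5.8579
Σ ln(RT) = 29.5103
Mean = 29.5103/5 = 5.90207

5.902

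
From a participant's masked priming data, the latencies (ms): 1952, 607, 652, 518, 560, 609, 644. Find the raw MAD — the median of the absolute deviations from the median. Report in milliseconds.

Sorted: 518, 560, 607, 609, 644, 652, 1952 → median = 609
|x − 609|: 1343, 2, 43, 91, 49, 0, 35
Sorted deviations: 0, 2, 35, 43, 49, 91, 1343 → MAD = 43

43 ms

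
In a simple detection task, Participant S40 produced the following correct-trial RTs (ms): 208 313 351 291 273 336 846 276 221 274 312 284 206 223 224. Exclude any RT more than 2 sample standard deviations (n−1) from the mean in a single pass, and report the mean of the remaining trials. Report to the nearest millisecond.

271 ms

n = 15, ΣRT = 4638, M = 309.200
Σ(x−M)² = 338620.40; s = √(338620.40/14) = 155.522
Cutoffs: 309.200 ± 2·155.522 → [-1.8, 620.2]
Outside: 846 → excluded.
Retained (n=14): Σ = 3792, mean = 3792/14 = 270.857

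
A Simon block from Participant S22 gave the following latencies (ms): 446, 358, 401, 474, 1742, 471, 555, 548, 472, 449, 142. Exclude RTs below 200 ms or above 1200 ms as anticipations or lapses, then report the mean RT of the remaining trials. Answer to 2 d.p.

Excluded: 142, 1742
Retained (n=9): Σ = 4174
Mean = 4174/9 = 463.7778

463.78 ms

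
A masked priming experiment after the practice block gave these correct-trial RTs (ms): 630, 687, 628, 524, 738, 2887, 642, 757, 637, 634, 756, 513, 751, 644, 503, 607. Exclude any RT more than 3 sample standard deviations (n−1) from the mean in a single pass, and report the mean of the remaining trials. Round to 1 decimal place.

n = 16, ΣRT = 12538, M = 783.625
Σ(x−M)² = 4819989.75; s = √(4819989.75/15) = 566.862
Cutoffs: 783.625 ± 3·566.862 → [-917.0, 2484.2]
Outside: 2887 → excluded.
Retained (n=15): Σ = 9651, mean = 9651/15 = 643.400

643.4 ms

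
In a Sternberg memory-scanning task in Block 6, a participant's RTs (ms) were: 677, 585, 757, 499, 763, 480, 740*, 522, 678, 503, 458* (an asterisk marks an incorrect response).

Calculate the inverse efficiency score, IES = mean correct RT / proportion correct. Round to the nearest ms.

742 ms

Correct trials (n=9): 677, 585, 757, 499, 763, 480, 522, 678, 503
Mean correct RT = 5464/9 = 607.1111 ms
Proportion correct = 9/11
IES = 607.1111 / (9/11) = 742.025 ms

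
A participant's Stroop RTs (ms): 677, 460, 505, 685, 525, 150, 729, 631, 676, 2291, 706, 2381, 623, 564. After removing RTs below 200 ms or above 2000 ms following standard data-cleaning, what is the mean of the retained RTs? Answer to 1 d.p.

616.5 ms

Excluded: 150, 2291, 2381
Retained (n=11): Σ = 6781
Mean = 6781/11 = 616.4545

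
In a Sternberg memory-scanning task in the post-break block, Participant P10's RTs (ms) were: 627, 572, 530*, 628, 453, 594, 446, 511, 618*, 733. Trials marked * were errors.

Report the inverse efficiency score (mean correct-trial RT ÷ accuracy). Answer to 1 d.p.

Correct trials (n=8): 627, 572, 628, 453, 594, 446, 511, 733
Mean correct RT = 4564/8 = 570.5000 ms
Proportion correct = 8/10
IES = 570.5000 / (8/10) = 713.125 ms

713.1 ms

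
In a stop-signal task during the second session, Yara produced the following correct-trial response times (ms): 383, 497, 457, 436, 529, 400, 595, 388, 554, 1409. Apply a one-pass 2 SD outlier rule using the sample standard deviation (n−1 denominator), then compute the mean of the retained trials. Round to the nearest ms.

n = 10, ΣRT = 5648, M = 564.800
Σ(x−M)² = 839259.60; s = √(839259.60/9) = 305.370
Cutoffs: 564.800 ± 2·305.370 → [-45.9, 1175.5]
Outside: 1409 → excluded.
Retained (n=9): Σ = 4239, mean = 4239/9 = 471.000

471 ms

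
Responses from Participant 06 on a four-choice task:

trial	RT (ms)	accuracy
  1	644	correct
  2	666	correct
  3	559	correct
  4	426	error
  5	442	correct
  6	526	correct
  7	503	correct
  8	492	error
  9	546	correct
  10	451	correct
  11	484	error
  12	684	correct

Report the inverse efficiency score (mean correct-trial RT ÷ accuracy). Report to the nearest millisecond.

744 ms

Correct trials (n=9): 644, 666, 559, 442, 526, 503, 546, 451, 684
Mean correct RT = 5021/9 = 557.8889 ms
Proportion correct = 9/12
IES = 557.8889 / (9/12) = 743.852 ms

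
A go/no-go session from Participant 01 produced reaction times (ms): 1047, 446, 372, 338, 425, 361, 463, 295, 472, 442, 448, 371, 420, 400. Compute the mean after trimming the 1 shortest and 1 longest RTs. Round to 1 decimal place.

413.2 ms

Sorted: 295, 338, 361, 371, 372, 400, 420, 425, 442, 446, 448, 463, 472, 1047
Drop lowest 1 (295) and highest 1 (1047)
Remaining (n=12): Σ = 4958, mean = 4958/12 = 413.167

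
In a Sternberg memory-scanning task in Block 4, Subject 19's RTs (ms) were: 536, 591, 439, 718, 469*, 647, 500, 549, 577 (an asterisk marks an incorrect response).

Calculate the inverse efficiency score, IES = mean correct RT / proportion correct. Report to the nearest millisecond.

641 ms

Correct trials (n=8): 536, 591, 439, 718, 647, 500, 549, 577
Mean correct RT = 4557/8 = 569.6250 ms
Proportion correct = 8/9
IES = 569.6250 / (8/9) = 640.828 ms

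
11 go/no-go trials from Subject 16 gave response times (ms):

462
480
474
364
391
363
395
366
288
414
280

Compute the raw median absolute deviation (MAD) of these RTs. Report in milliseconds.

28 ms

Sorted: 280, 288, 363, 364, 366, 391, 395, 414, 462, 474, 480 → median = 391
|x − 391|: 71, 89, 83, 27, 0, 28, 4, 25, 103, 23, 111
Sorted deviations: 0, 4, 23, 25, 27, 28, 71, 83, 89, 103, 111 → MAD = 28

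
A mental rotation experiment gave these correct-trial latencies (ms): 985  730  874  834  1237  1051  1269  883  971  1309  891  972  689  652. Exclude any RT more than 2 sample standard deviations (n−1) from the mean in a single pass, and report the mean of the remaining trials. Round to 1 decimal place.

n = 14, ΣRT = 13347, M = 953.357
Σ(x−M)² = 557731.21; s = √(557731.21/13) = 207.129
Cutoffs: 953.357 ± 2·207.129 → [539.1, 1367.6]
No RTs fall outside the cutoffs; all 14 retained. Mean = 13347/14 = 953.357

953.4 ms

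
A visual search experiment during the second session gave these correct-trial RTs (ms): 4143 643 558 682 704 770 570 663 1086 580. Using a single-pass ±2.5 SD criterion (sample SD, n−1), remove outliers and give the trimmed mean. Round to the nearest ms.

695 ms

n = 10, ΣRT = 10399, M = 1039.900
Σ(x−M)² = 10909246.90; s = √(10909246.90/9) = 1100.972
Cutoffs: 1039.900 ± 2.5·1100.972 → [-1712.5, 3792.3]
Outside: 4143 → excluded.
Retained (n=9): Σ = 6256, mean = 6256/9 = 695.111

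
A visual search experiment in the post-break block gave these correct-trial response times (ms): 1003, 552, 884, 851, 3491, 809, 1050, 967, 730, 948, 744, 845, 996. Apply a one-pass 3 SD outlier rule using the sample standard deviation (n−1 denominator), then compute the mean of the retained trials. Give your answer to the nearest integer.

865 ms

n = 13, ΣRT = 13870, M = 1066.923
Σ(x−M)² = 6588478.92; s = √(6588478.92/12) = 740.972
Cutoffs: 1066.923 ± 3·740.972 → [-1156.0, 3289.8]
Outside: 3491 → excluded.
Retained (n=12): Σ = 10379, mean = 10379/12 = 864.917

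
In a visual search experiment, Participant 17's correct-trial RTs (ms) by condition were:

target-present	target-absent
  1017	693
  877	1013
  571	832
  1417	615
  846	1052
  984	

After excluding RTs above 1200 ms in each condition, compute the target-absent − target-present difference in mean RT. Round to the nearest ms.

target-present: exclude 1417
M(target-present) = 4295/5 = 859.000
M(target-absent) = 4205/5 = 841.000
Difference = 841.000 − 859.000 = -18.000 ms

-18 ms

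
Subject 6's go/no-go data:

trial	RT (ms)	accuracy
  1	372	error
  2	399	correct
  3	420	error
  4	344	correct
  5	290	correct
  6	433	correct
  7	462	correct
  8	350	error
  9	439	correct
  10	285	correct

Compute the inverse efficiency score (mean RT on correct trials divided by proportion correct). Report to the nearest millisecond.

541 ms

Correct trials (n=7): 399, 344, 290, 433, 462, 439, 285
Mean correct RT = 2652/7 = 378.8571 ms
Proportion correct = 7/10
IES = 378.8571 / (7/10) = 541.224 ms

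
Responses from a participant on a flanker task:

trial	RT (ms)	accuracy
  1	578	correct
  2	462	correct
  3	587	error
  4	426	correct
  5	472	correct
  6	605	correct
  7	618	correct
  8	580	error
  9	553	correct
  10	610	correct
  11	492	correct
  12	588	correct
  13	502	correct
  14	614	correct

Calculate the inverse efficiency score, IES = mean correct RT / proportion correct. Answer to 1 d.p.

633.9 ms

Correct trials (n=12): 578, 462, 426, 472, 605, 618, 553, 610, 492, 588, 502, 614
Mean correct RT = 6520/12 = 543.3333 ms
Proportion correct = 12/14
IES = 543.3333 / (12/14) = 633.889 ms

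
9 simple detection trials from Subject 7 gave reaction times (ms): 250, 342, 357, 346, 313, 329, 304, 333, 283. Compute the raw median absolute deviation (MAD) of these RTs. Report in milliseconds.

Sorted: 250, 283, 304, 313, 329, 333, 342, 346, 357 → median = 329
|x − 329|: 79, 13, 28, 17, 16, 0, 25, 4, 46
Sorted deviations: 0, 4, 13, 16, 17, 25, 28, 46, 79 → MAD = 17

17 ms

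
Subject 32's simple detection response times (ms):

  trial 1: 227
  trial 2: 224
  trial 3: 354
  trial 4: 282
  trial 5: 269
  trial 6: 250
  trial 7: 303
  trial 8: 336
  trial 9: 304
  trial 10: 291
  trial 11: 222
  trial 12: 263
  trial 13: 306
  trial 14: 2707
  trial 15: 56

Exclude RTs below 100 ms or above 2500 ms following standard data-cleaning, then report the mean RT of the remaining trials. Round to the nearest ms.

Excluded: 56, 2707
Retained (n=13): Σ = 3631
Mean = 3631/13 = 279.3077

279 ms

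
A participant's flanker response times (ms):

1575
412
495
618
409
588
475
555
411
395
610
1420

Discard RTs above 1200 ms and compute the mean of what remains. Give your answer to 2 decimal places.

Excluded: 1420, 1575
Retained (n=10): Σ = 4968
Mean = 4968/10 = 496.8000

496.80 ms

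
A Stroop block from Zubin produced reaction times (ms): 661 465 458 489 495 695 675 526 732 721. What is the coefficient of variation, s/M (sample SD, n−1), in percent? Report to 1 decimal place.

19.3%

n = 10, Σ = 5917, M = 591.7000
Σ(x−M)² = 116958.100; s = √(116958.100/9) = 113.9971
CV = 113.9971 / 591.7000 = 0.19266 = 19.266%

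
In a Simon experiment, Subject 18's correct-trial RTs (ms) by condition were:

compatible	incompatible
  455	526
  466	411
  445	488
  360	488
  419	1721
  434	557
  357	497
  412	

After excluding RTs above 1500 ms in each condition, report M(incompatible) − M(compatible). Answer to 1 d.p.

76.0 ms

incompatible: exclude 1721
M(compatible) = 3348/8 = 418.500
M(incompatible) = 2967/6 = 494.500
Difference = 494.500 − 418.500 = 76.000 ms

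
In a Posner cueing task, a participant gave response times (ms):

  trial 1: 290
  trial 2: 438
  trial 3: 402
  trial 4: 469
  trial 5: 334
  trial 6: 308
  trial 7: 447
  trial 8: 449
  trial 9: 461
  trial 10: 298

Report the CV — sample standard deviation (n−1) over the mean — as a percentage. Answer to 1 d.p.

18.9%

n = 10, Σ = 3896, M = 389.6000
Σ(x−M)² = 48782.400; s = √(48782.400/9) = 73.6225
CV = 73.6225 / 389.6000 = 0.18897 = 18.897%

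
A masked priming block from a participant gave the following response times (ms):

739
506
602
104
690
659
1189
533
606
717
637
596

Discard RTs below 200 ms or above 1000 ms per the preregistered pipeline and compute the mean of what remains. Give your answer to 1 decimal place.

628.5 ms

Excluded: 104, 1189
Retained (n=10): Σ = 6285
Mean = 6285/10 = 628.5000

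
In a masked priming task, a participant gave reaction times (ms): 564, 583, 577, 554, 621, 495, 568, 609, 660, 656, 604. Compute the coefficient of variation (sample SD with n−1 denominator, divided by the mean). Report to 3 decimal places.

0.080

n = 11, Σ = 6491, M = 590.0909
Σ(x−M)² = 22472.909; s = √(22472.909/10) = 47.4056
CV = 47.4056 / 590.0909 = 0.08034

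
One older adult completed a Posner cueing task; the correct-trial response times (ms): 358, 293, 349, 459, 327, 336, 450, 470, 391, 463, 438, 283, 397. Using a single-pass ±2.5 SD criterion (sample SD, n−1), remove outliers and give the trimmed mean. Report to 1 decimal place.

n = 13, ΣRT = 5014, M = 385.692
Σ(x−M)² = 52650.77; s = √(52650.77/12) = 66.239
Cutoffs: 385.692 ± 2.5·66.239 → [220.1, 551.3]
No RTs fall outside the cutoffs; all 13 retained. Mean = 5014/13 = 385.692

385.7 ms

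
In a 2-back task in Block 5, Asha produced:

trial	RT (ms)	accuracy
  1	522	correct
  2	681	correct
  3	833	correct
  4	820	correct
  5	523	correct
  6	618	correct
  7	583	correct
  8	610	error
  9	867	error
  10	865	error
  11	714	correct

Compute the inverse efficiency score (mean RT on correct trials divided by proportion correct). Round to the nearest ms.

910 ms

Correct trials (n=8): 522, 681, 833, 820, 523, 618, 583, 714
Mean correct RT = 5294/8 = 661.7500 ms
Proportion correct = 8/11
IES = 661.7500 / (8/11) = 909.906 ms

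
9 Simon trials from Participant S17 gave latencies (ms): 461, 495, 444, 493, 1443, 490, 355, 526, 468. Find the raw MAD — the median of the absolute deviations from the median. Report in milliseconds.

29 ms

Sorted: 355, 444, 461, 468, 490, 493, 495, 526, 1443 → median = 490
|x − 490|: 29, 5, 46, 3, 953, 0, 135, 36, 22
Sorted deviations: 0, 3, 5, 22, 29, 36, 46, 135, 953 → MAD = 29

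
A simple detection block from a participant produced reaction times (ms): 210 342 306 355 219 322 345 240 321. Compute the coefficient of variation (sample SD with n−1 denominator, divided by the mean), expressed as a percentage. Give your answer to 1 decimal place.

19.2%

n = 9, Σ = 2660, M = 295.5556
Σ(x−M)² = 25858.222; s = √(25858.222/8) = 56.8531
CV = 56.8531 / 295.5556 = 0.19236 = 19.236%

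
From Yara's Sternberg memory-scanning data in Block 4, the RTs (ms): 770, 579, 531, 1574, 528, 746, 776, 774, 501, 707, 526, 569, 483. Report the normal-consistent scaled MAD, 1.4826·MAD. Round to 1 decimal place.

142.3 ms

Sorted: 483, 501, 526, 528, 531, 569, 579, 707, 746, 770, 774, 776, 1574 → median = 579
|x − 579| sorted: 0, 10, 48, 51, 53, 78, 96, 128, 167, 191, 195, 197, 995 → MAD = 96
Robust SD ≈ 1.4826 × 96 = 142.330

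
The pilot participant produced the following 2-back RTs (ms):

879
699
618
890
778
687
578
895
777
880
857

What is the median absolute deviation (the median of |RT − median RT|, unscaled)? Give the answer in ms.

Sorted: 578, 618, 687, 699, 777, 778, 857, 879, 880, 890, 895 → median = 778
|x − 778|: 101, 79, 160, 112, 0, 91, 200, 117, 1, 102, 79
Sorted deviations: 0, 1, 79, 79, 91, 101, 102, 112, 117, 160, 200 → MAD = 101

101 ms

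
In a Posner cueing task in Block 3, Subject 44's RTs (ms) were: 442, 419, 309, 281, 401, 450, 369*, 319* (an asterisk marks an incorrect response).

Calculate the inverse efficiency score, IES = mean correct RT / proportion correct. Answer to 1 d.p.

Correct trials (n=6): 442, 419, 309, 281, 401, 450
Mean correct RT = 2302/6 = 383.6667 ms
Proportion correct = 6/8
IES = 383.6667 / (6/8) = 511.556 ms

511.6 ms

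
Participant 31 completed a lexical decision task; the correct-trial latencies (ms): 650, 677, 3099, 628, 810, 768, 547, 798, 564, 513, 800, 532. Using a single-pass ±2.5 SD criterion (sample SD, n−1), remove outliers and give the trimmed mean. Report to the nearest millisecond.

n = 12, ΣRT = 10386, M = 865.500
Σ(x−M)² = 5576157.00; s = √(5576157.00/11) = 711.986
Cutoffs: 865.500 ± 2.5·711.986 → [-914.5, 2645.5]
Outside: 3099 → excluded.
Retained (n=11): Σ = 7287, mean = 7287/11 = 662.455

662 ms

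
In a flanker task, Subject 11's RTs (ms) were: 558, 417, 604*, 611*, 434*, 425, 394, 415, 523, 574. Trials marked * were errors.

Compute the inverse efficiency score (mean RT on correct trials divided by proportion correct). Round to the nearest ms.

Correct trials (n=7): 558, 417, 425, 394, 415, 523, 574
Mean correct RT = 3306/7 = 472.2857 ms
Proportion correct = 7/10
IES = 472.2857 / (7/10) = 674.694 ms

675 ms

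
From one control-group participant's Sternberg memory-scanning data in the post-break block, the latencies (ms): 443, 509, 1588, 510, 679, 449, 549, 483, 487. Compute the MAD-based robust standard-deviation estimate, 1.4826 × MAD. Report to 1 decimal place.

59.3 ms

Sorted: 443, 449, 483, 487, 509, 510, 549, 679, 1588 → median = 509
|x − 509| sorted: 0, 1, 22, 26, 40, 60, 66, 170, 1079 → MAD = 40
Robust SD ≈ 1.4826 × 40 = 59.304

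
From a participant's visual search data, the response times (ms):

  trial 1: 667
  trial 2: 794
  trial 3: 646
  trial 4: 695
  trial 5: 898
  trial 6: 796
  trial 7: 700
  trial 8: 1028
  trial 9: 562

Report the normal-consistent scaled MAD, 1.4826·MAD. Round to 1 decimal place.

139.4 ms

Sorted: 562, 646, 667, 695, 700, 794, 796, 898, 1028 → median = 700
|x − 700| sorted: 0, 5, 33, 54, 94, 96, 138, 198, 328 → MAD = 94
Robust SD ≈ 1.4826 × 94 = 139.364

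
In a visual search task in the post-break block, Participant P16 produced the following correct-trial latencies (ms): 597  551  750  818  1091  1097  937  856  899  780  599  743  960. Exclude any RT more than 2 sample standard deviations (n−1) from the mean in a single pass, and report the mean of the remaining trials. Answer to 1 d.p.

n = 13, ΣRT = 10678, M = 821.385
Σ(x−M)² = 374335.08; s = √(374335.08/12) = 176.620
Cutoffs: 821.385 ± 2·176.620 → [468.1, 1174.6]
No RTs fall outside the cutoffs; all 13 retained. Mean = 10678/13 = 821.385

821.4 ms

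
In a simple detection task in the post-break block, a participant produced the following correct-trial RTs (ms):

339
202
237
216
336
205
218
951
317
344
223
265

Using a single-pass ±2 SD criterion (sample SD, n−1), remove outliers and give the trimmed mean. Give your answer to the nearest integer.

264 ms

n = 12, ΣRT = 3853, M = 321.083
Σ(x−M)² = 467040.92; s = √(467040.92/11) = 206.054
Cutoffs: 321.083 ± 2·206.054 → [-91.0, 733.2]
Outside: 951 → excluded.
Retained (n=11): Σ = 2902, mean = 2902/11 = 263.818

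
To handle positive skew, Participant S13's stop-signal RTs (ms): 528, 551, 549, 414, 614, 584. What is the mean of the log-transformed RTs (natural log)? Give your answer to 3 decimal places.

ln(RT): 6.2691, 6.3117, 6.3081, 6.0259, 6.4200, 6.3699
Σ ln(RT) = 37.7047
Mean = 37.7047/6 = 6.28412

6.284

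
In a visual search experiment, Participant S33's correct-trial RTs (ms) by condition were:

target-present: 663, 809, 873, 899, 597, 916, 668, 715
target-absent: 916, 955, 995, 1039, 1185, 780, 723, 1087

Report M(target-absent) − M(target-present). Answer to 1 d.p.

M(target-present) = 6140/8 = 767.500
M(target-absent) = 7680/8 = 960.000
Difference = 960.000 − 767.500 = 192.500 ms

192.5 ms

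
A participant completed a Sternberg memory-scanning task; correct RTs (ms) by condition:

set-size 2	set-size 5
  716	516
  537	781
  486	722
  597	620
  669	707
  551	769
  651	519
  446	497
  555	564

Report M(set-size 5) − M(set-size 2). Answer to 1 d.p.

54.1 ms

M(set-size 2) = 5208/9 = 578.667
M(set-size 5) = 5695/9 = 632.778
Difference = 632.778 − 578.667 = 54.111 ms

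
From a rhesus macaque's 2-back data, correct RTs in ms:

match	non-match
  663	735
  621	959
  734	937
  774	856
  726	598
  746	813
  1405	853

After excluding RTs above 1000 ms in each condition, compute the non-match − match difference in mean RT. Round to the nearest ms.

111 ms

match: exclude 1405
M(match) = 4264/6 = 710.667
M(non-match) = 5751/7 = 821.571
Difference = 821.571 − 710.667 = 110.905 ms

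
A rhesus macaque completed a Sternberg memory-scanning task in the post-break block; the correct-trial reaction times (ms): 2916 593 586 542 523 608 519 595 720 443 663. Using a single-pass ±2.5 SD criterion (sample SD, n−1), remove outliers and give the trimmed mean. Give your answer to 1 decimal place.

579.2 ms

n = 11, ΣRT = 8708, M = 791.636
Σ(x−M)² = 5019092.55; s = √(5019092.55/10) = 708.456
Cutoffs: 791.636 ± 2.5·708.456 → [-979.5, 2562.8]
Outside: 2916 → excluded.
Retained (n=10): Σ = 5792, mean = 5792/10 = 579.200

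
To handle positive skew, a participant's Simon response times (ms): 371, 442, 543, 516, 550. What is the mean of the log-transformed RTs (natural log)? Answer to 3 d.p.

6.172

ln(RT): 5.9162, 6.0913, 6.2971, 6.2461, 6.3099
Σ ln(RT) = 30.8606
Mean = 30.8606/5 = 6.17213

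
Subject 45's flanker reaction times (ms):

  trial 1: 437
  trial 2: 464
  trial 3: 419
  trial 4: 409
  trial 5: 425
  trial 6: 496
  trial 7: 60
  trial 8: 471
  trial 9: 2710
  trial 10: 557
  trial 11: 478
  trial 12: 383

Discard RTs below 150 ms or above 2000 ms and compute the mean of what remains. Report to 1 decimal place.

Excluded: 60, 2710
Retained (n=10): Σ = 4539
Mean = 4539/10 = 453.9000

453.9 ms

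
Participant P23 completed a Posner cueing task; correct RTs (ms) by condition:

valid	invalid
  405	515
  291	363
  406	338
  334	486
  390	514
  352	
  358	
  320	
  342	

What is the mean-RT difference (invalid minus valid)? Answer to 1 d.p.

87.9 ms

M(valid) = 3198/9 = 355.333
M(invalid) = 2216/5 = 443.200
Difference = 443.200 − 355.333 = 87.867 ms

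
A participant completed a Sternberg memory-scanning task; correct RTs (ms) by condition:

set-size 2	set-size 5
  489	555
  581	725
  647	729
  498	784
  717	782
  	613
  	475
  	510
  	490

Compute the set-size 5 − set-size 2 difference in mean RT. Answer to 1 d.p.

M(set-size 2) = 2932/5 = 586.400
M(set-size 5) = 5663/9 = 629.222
Difference = 629.222 − 586.400 = 42.822 ms

42.8 ms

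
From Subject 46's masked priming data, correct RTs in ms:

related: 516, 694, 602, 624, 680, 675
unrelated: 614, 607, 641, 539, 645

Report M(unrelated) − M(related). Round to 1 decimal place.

-22.6 ms

M(related) = 3791/6 = 631.833
M(unrelated) = 3046/5 = 609.200
Difference = 609.200 − 631.833 = -22.633 ms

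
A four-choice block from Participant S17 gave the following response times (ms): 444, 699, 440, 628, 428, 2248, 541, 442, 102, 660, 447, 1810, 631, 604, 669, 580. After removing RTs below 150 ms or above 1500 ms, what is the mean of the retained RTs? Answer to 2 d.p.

554.85 ms

Excluded: 102, 1810, 2248
Retained (n=13): Σ = 7213
Mean = 7213/13 = 554.8462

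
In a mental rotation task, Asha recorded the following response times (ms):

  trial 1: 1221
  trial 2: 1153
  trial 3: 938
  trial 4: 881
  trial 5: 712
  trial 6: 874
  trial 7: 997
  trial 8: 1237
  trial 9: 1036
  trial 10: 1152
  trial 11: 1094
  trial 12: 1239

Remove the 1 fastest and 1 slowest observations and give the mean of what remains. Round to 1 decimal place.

Sorted: 712, 874, 881, 938, 997, 1036, 1094, 1152, 1153, 1221, 1237, 1239
Drop lowest 1 (712) and highest 1 (1239)
Remaining (n=10): Σ = 10583, mean = 10583/10 = 1058.300

1058.3 ms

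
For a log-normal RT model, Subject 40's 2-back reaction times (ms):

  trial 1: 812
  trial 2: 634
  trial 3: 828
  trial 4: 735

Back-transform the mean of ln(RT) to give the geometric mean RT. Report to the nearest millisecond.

748 ms

ln(RT): 6.6995, 6.4520, 6.7190, 6.5999
Mean ln(RT) = 26.4704/4 = 6.61761
Geometric mean = exp(6.61761) = 748.15 ms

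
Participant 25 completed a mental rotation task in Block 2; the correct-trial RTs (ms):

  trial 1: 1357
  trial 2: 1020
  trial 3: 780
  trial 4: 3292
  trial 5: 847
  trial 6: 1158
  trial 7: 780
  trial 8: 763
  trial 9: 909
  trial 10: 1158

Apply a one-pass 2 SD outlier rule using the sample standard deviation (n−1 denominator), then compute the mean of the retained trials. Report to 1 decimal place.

n = 10, ΣRT = 12064, M = 1206.400
Σ(x−M)² = 5189690.40; s = √(5189690.40/9) = 759.363
Cutoffs: 1206.400 ± 2·759.363 → [-312.3, 2725.1]
Outside: 3292 → excluded.
Retained (n=9): Σ = 8772, mean = 8772/9 = 974.667

974.7 ms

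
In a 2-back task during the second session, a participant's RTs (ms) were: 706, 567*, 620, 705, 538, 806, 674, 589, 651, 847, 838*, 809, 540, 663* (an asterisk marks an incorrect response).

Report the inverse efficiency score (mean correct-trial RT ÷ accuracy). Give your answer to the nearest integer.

Correct trials (n=11): 706, 620, 705, 538, 806, 674, 589, 651, 847, 809, 540
Mean correct RT = 7485/11 = 680.4545 ms
Proportion correct = 11/14
IES = 680.4545 / (11/14) = 866.033 ms

866 ms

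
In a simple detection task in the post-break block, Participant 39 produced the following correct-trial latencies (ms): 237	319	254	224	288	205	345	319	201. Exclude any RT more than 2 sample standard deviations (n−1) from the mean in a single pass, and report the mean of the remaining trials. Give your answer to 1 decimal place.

n = 9, ΣRT = 2392, M = 265.778
Σ(x−M)² = 23037.56; s = √(23037.56/8) = 53.663
Cutoffs: 265.778 ± 2·53.663 → [158.5, 373.1]
No RTs fall outside the cutoffs; all 9 retained. Mean = 2392/9 = 265.778

265.8 ms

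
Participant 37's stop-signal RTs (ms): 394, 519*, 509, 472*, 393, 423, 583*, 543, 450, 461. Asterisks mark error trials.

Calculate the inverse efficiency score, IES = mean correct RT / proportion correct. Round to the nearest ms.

Correct trials (n=7): 394, 509, 393, 423, 543, 450, 461
Mean correct RT = 3173/7 = 453.2857 ms
Proportion correct = 7/10
IES = 453.2857 / (7/10) = 647.551 ms

648 ms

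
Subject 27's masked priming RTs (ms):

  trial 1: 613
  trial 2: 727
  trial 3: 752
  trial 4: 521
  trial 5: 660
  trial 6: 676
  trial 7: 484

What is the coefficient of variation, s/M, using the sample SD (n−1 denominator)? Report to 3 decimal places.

n = 7, Σ = 4433, M = 633.2857
Σ(x−M)² = 60719.429; s = √(60719.429/6) = 100.5977
CV = 100.5977 / 633.2857 = 0.15885

0.159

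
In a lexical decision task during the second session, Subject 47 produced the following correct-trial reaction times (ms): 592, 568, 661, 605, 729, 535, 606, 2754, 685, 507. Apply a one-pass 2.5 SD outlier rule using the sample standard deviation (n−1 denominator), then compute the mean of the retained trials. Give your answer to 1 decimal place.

609.8 ms

n = 10, ΣRT = 8242, M = 824.200
Σ(x−M)² = 4178669.60; s = √(4178669.60/9) = 681.393
Cutoffs: 824.200 ± 2.5·681.393 → [-879.3, 2527.7]
Outside: 2754 → excluded.
Retained (n=9): Σ = 5488, mean = 5488/9 = 609.778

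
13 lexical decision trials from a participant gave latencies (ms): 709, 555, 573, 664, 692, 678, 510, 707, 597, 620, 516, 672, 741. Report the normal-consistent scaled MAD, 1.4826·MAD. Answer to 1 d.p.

Sorted: 510, 516, 555, 573, 597, 620, 664, 672, 678, 692, 707, 709, 741 → median = 664
|x − 664| sorted: 0, 8, 14, 28, 43, 44, 45, 67, 77, 91, 109, 148, 154 → MAD = 45
Robust SD ≈ 1.4826 × 45 = 66.717

66.7 ms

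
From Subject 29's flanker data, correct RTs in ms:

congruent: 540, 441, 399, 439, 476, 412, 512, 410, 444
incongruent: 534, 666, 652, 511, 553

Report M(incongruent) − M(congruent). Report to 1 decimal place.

M(congruent) = 4073/9 = 452.556
M(incongruent) = 2916/5 = 583.200
Difference = 583.200 − 452.556 = 130.644 ms

130.6 ms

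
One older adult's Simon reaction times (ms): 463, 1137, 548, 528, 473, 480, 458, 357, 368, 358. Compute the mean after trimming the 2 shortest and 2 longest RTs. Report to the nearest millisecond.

462 ms

Sorted: 357, 358, 368, 458, 463, 473, 480, 528, 548, 1137
Drop lowest 2 (357, 358) and highest 2 (548, 1137)
Remaining (n=6): Σ = 2770, mean = 2770/6 = 461.667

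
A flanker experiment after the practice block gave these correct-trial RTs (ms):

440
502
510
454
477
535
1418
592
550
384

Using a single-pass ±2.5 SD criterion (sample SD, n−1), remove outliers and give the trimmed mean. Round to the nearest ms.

n = 10, ΣRT = 5862, M = 586.200
Σ(x−M)² = 800413.60; s = √(800413.60/9) = 298.219
Cutoffs: 586.200 ± 2.5·298.219 → [-159.3, 1331.7]
Outside: 1418 → excluded.
Retained (n=9): Σ = 4444, mean = 4444/9 = 493.778

494 ms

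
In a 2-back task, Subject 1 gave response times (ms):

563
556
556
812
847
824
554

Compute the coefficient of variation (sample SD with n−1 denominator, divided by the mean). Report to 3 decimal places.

0.215

n = 7, Σ = 4712, M = 673.1429
Σ(x−M)² = 126036.857; s = √(126036.857/6) = 144.9350
CV = 144.9350 / 673.1429 = 0.21531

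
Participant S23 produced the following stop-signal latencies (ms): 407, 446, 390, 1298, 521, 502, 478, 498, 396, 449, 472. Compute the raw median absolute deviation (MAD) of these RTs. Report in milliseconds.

Sorted: 390, 396, 407, 446, 449, 472, 478, 498, 502, 521, 1298 → median = 472
|x − 472|: 65, 26, 82, 826, 49, 30, 6, 26, 76, 23, 0
Sorted deviations: 0, 6, 23, 26, 26, 30, 49, 65, 76, 82, 826 → MAD = 30

30 ms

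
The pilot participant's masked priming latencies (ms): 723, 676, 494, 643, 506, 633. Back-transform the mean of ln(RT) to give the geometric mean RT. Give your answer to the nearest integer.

606 ms

ln(RT): 6.5834, 6.5162, 6.2025, 6.4661, 6.2265, 6.4505
Mean ln(RT) = 38.4453/6 = 6.40755
Geometric mean = exp(6.40755) = 606.41 ms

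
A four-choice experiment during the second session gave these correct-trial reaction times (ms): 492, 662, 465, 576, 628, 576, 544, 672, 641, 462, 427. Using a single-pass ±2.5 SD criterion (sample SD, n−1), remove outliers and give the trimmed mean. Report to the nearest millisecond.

559 ms

n = 11, ΣRT = 6145, M = 558.636
Σ(x−M)² = 75822.55; s = √(75822.55/10) = 87.076
Cutoffs: 558.636 ± 2.5·87.076 → [340.9, 776.3]
No RTs fall outside the cutoffs; all 11 retained. Mean = 6145/11 = 558.636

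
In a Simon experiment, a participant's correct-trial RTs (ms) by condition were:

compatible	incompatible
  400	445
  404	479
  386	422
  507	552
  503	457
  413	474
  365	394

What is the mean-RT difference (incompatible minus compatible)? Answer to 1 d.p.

M(compatible) = 2978/7 = 425.429
M(incompatible) = 3223/7 = 460.429
Difference = 460.429 − 425.429 = 35.000 ms

35.0 ms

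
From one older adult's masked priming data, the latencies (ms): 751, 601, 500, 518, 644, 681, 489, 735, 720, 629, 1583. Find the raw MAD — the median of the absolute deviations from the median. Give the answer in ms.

Sorted: 489, 500, 518, 601, 629, 644, 681, 720, 735, 751, 1583 → median = 644
|x − 644|: 107, 43, 144, 126, 0, 37, 155, 91, 76, 15, 939
Sorted deviations: 0, 15, 37, 43, 76, 91, 107, 126, 144, 155, 939 → MAD = 91

91 ms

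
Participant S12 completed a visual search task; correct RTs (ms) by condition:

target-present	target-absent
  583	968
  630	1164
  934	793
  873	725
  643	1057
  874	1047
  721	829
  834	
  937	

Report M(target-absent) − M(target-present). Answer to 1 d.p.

159.4 ms

M(target-present) = 7029/9 = 781.000
M(target-absent) = 6583/7 = 940.429
Difference = 940.429 − 781.000 = 159.429 ms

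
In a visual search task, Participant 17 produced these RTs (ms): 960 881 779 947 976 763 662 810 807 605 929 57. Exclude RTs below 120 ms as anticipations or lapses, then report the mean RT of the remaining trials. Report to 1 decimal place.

Excluded: 57
Retained (n=11): Σ = 9119
Mean = 9119/11 = 829.0000

829.0 ms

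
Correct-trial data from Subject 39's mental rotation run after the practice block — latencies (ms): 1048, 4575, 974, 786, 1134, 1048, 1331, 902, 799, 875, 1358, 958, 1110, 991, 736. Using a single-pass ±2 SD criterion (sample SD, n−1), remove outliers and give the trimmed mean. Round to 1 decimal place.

n = 15, ΣRT = 18625, M = 1241.667
Σ(x−M)² = 12360615.33; s = √(12360615.33/14) = 939.628
Cutoffs: 1241.667 ± 2·939.628 → [-637.6, 3120.9]
Outside: 4575 → excluded.
Retained (n=14): Σ = 14050, mean = 14050/14 = 1003.571

1003.6 ms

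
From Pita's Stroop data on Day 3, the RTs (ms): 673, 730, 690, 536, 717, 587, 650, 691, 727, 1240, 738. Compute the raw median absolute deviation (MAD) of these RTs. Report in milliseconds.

Sorted: 536, 587, 650, 673, 690, 691, 717, 727, 730, 738, 1240 → median = 691
|x − 691|: 18, 39, 1, 155, 26, 104, 41, 0, 36, 549, 47
Sorted deviations: 0, 1, 18, 26, 36, 39, 41, 47, 104, 155, 549 → MAD = 39

39 ms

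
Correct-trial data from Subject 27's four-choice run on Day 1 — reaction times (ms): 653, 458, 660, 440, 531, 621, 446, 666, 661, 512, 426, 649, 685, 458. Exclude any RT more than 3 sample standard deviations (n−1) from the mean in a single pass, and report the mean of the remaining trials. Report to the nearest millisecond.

562 ms

n = 14, ΣRT = 7866, M = 561.857
Σ(x−M)² = 136609.71; s = √(136609.71/13) = 102.511
Cutoffs: 561.857 ± 3·102.511 → [254.3, 869.4]
No RTs fall outside the cutoffs; all 14 retained. Mean = 7866/14 = 561.857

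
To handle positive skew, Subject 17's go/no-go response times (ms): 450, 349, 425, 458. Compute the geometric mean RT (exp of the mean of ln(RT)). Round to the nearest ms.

418 ms

ln(RT): 6.1092, 5.8551, 6.0521, 6.1269
Mean ln(RT) = 24.1433/4 = 6.03582
Geometric mean = exp(6.03582) = 418.14 ms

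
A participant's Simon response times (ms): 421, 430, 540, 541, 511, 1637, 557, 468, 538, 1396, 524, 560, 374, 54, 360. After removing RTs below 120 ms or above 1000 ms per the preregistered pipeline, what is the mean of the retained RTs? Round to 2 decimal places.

485.33 ms

Excluded: 54, 1396, 1637
Retained (n=12): Σ = 5824
Mean = 5824/12 = 485.3333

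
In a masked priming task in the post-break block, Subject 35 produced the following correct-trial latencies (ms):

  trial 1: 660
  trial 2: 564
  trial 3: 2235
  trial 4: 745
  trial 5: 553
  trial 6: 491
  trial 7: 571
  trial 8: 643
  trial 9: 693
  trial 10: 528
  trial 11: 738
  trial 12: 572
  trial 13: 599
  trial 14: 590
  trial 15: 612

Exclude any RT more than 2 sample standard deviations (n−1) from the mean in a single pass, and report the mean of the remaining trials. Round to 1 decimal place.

n = 15, ΣRT = 10794, M = 719.600
Σ(x−M)² = 2535269.60; s = √(2535269.60/14) = 425.548
Cutoffs: 719.600 ± 2·425.548 → [-131.5, 1570.7]
Outside: 2235 → excluded.
Retained (n=14): Σ = 8559, mean = 8559/14 = 611.357

611.4 ms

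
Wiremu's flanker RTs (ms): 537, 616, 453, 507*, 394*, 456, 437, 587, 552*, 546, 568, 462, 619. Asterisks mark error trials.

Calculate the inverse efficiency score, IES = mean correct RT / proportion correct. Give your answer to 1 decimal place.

686.5 ms

Correct trials (n=10): 537, 616, 453, 456, 437, 587, 546, 568, 462, 619
Mean correct RT = 5281/10 = 528.1000 ms
Proportion correct = 10/13
IES = 528.1000 / (10/13) = 686.530 ms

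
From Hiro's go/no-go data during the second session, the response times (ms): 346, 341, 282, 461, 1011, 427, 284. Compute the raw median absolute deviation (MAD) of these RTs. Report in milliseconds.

64 ms

Sorted: 282, 284, 341, 346, 427, 461, 1011 → median = 346
|x − 346|: 0, 5, 64, 115, 665, 81, 62
Sorted deviations: 0, 5, 62, 64, 81, 115, 665 → MAD = 64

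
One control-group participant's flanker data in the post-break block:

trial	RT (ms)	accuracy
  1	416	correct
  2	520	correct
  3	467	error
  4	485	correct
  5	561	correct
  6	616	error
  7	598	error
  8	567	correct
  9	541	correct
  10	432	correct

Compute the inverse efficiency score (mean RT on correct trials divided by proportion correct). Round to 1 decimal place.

Correct trials (n=7): 416, 520, 485, 561, 567, 541, 432
Mean correct RT = 3522/7 = 503.1429 ms
Proportion correct = 7/10
IES = 503.1429 / (7/10) = 718.776 ms

718.8 ms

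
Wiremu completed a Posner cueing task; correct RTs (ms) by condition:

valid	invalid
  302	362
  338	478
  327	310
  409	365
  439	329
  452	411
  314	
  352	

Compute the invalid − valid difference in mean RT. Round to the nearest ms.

9 ms

M(valid) = 2933/8 = 366.625
M(invalid) = 2255/6 = 375.833
Difference = 375.833 − 366.625 = 9.208 ms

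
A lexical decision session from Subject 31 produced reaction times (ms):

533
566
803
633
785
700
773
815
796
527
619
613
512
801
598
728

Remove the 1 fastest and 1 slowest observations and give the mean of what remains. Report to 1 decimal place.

Sorted: 512, 527, 533, 566, 598, 613, 619, 633, 700, 728, 773, 785, 796, 801, 803, 815
Drop lowest 1 (512) and highest 1 (815)
Remaining (n=14): Σ = 9475, mean = 9475/14 = 676.786

676.8 ms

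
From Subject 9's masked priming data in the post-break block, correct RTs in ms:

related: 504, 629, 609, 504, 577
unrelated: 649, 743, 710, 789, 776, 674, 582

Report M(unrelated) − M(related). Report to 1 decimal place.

138.7 ms

M(related) = 2823/5 = 564.600
M(unrelated) = 4923/7 = 703.286
Difference = 703.286 − 564.600 = 138.686 ms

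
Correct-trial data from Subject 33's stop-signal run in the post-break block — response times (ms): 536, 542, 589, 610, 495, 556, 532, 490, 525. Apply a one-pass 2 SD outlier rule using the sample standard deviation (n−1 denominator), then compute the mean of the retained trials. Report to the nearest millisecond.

542 ms

n = 9, ΣRT = 4875, M = 541.667
Σ(x−M)² = 12366.00; s = √(12366.00/8) = 39.316
Cutoffs: 541.667 ± 2·39.316 → [463.0, 620.3]
No RTs fall outside the cutoffs; all 9 retained. Mean = 4875/9 = 541.667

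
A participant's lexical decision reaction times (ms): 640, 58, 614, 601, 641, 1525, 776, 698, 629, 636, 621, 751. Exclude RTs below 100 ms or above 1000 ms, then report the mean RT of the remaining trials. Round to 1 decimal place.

Excluded: 58, 1525
Retained (n=10): Σ = 6607
Mean = 6607/10 = 660.7000

660.7 ms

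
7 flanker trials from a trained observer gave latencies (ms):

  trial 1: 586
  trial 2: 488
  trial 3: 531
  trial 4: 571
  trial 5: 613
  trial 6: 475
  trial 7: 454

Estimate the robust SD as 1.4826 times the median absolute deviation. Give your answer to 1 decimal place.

81.5 ms

Sorted: 454, 475, 488, 531, 571, 586, 613 → median = 531
|x − 531| sorted: 0, 40, 43, 55, 56, 77, 82 → MAD = 55
Robust SD ≈ 1.4826 × 55 = 81.543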